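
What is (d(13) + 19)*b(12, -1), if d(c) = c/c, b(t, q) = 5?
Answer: 100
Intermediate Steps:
d(c) = 1
(d(13) + 19)*b(12, -1) = (1 + 19)*5 = 20*5 = 100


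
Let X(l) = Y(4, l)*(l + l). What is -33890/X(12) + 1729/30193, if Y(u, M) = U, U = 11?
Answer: -511392157/3985476 ≈ -128.31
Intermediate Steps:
Y(u, M) = 11
X(l) = 22*l (X(l) = 11*(l + l) = 11*(2*l) = 22*l)
-33890/X(12) + 1729/30193 = -33890/(22*12) + 1729/30193 = -33890/264 + 1729*(1/30193) = -33890*1/264 + 1729/30193 = -16945/132 + 1729/30193 = -511392157/3985476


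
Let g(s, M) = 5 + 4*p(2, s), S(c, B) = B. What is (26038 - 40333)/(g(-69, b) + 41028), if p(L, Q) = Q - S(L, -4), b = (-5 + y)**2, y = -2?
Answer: -4765/13591 ≈ -0.35060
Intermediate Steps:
b = 49 (b = (-5 - 2)**2 = (-7)**2 = 49)
p(L, Q) = 4 + Q (p(L, Q) = Q - 1*(-4) = Q + 4 = 4 + Q)
g(s, M) = 21 + 4*s (g(s, M) = 5 + 4*(4 + s) = 5 + (16 + 4*s) = 21 + 4*s)
(26038 - 40333)/(g(-69, b) + 41028) = (26038 - 40333)/((21 + 4*(-69)) + 41028) = -14295/((21 - 276) + 41028) = -14295/(-255 + 41028) = -14295/40773 = -14295*1/40773 = -4765/13591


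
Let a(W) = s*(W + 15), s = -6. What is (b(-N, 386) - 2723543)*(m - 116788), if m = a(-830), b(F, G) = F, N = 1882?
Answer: 304969606650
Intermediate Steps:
a(W) = -90 - 6*W (a(W) = -6*(W + 15) = -6*(15 + W) = -90 - 6*W)
m = 4890 (m = -90 - 6*(-830) = -90 + 4980 = 4890)
(b(-N, 386) - 2723543)*(m - 116788) = (-1*1882 - 2723543)*(4890 - 116788) = (-1882 - 2723543)*(-111898) = -2725425*(-111898) = 304969606650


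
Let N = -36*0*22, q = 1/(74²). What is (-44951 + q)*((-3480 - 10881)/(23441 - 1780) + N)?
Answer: 3534984204675/118615636 ≈ 29802.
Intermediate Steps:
q = 1/5476 ≈ 0.00018262
N = 0 (N = 0*22 = 0)
(-44951 + q)*((-3480 - 10881)/(23441 - 1780) + N) = (-44951 + 1/5476)*((-3480 - 10881)/(23441 - 1780) + 0) = -246151675*(-14361/21661 + 0)/5476 = -246151675/5476*(-14361/21661) = 3534984204675/118615636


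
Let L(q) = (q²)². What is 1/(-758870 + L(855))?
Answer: 1/534396791755 ≈ 1.8713e-12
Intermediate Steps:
L(q) = q⁴
1/(-758870 + L(855)) = 1/(-758870 + 855⁴) = 1/(-758870 + 534397550625) = 1/534396791755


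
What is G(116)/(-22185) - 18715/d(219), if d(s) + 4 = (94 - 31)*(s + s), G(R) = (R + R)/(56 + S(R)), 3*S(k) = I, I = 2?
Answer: -81151597/119602650 ≈ -0.67851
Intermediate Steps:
S(k) = 2/3 (S(k) = (1/3)*2 = 2/3)
G(R) = 3*R/85 (G(R) = (R + R)/(56 + 2/3) = (2*R)/(170/3) = (2*R)*(3/170) = 3*R/85)
d(s) = -4 + 126*s (d(s) = -4 + (94 - 31)*(s + s) = -4 + 63*(2*s) = -4 + 126*s)
G(116)/(-22185) - 18715/d(219) = ((3/85)*116)/(-22185) - 18715/(-4 + 126*219) = (348/85)*(-1/22185) - 18715/(-4 + 27594) = -4/21675 - 18715/27590 = -4/21675 - 18715*1/27590 = -4/21675 - 3743/5518 = -81151597/119602650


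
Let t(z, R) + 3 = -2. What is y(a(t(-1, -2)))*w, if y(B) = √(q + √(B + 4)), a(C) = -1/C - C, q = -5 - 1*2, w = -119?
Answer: -119*I*√(175 - 5*√230)/5 ≈ -237.01*I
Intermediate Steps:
t(z, R) = -5 (t(z, R) = -3 - 2 = -5)
q = -7 (q = -5 - 2 = -7)
a(C) = -C - 1/C
y(B) = √(-7 + √(4 + B)) (y(B) = √(-7 + √(B + 4)) = √(-7 + √(4 + B)))
y(a(t(-1, -2)))*w = √(-7 + √(4 + (-1*(-5) - 1/(-5))))*(-119) = √(-7 + √(4 + (5 - 1*(-⅕))))*(-119) = √(-7 + √(4 + (5 + ⅕)))*(-119) = √(-7 + √(4 + 26/5))*(-119) = √(-7 + √(46/5))*(-119) = √(-7 + √230/5)*(-119) = -119*√(-7 + √230/5)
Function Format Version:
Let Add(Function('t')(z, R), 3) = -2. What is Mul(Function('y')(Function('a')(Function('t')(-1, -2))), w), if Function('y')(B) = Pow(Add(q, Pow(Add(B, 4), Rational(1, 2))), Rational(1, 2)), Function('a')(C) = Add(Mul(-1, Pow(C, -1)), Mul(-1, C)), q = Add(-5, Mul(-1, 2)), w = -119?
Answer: Mul(Rational(-119, 5), I, Pow(Add(175, Mul(-5, Pow(230, Rational(1, 2)))), Rational(1, 2))) ≈ Mul(-237.01, I)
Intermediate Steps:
Function('t')(z, R) = -5 (Function('t')(z, R) = Add(-3, -2) = -5)
q = -7 (q = Add(-5, -2) = -7)
Function('a')(C) = Add(Mul(-1, C), Mul(-1, Pow(C, -1)))
Function('y')(B) = Pow(Add(-7, Pow(Add(4, B), Rational(1, 2))), Rational(1, 2)) (Function('y')(B) = Pow(Add(-7, Pow(Add(B, 4), Rational(1, 2))), Rational(1, 2)) = Pow(Add(-7, Pow(Add(4, B), Rational(1, 2))), Rational(1, 2)))
Mul(Function('y')(Function('a')(Function('t')(-1, -2))), w) = Mul(Pow(Add(-7, Pow(Add(4, Add(Mul(-1, -5), Mul(-1, Pow(-5, -1)))), Rational(1, 2))), Rational(1, 2)), -119) = Mul(Pow(Add(-7, Pow(Add(4, Add(5, Mul(-1, Rational(-1, 5)))), Rational(1, 2))), Rational(1, 2)), -119) = Mul(Pow(Add(-7, Pow(Add(4, Add(5, Rational(1, 5))), Rational(1, 2))), Rational(1, 2)), -119) = Mul(Pow(Add(-7, Pow(Add(4, Rational(26, 5)), Rational(1, 2))), Rational(1, 2)), -119) = Mul(Pow(Add(-7, Pow(Rational(46, 5), Rational(1, 2))), Rational(1, 2)), -119) = Mul(Pow(Add(-7, Mul(Rational(1, 5), Pow(230, Rational(1, 2)))), Rational(1, 2)), -119) = Mul(-119, Pow(Add(-7, Mul(Rational(1, 5), Pow(230, Rational(1, 2)))), Rational(1, 2)))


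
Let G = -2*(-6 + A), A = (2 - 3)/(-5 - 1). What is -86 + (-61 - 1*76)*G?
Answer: -5053/3 ≈ -1684.3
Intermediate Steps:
A = ⅙ (A = -1/(-6) = -1*(-⅙) = ⅙ ≈ 0.16667)
G = 35/3 (G = -2*(-6 + ⅙) = -2*(-35/6) = 35/3 ≈ 11.667)
-86 + (-61 - 1*76)*G = -86 + (-61 - 1*76)*(35/3) = -86 + (-61 - 76)*(35/3) = -86 - 137*35/3 = -86 - 4795/3 = -5053/3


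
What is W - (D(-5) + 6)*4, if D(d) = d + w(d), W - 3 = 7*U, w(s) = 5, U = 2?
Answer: -7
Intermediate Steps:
W = 17 (W = 3 + 7*2 = 3 + 14 = 17)
D(d) = 5 + d (D(d) = d + 5 = 5 + d)
W - (D(-5) + 6)*4 = 17 - ((5 - 5) + 6)*4 = 17 - (0 + 6)*4 = 17 - 6*4 = 17 - 1*24 = 17 - 24 = -7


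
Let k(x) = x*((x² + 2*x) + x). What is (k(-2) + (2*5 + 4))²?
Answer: 324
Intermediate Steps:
k(x) = x*(x² + 3*x)
(k(-2) + (2*5 + 4))² = ((-2)²*(3 - 2) + (2*5 + 4))² = (4*1 + (10 + 4))² = (4 + 14)² = 18² = 324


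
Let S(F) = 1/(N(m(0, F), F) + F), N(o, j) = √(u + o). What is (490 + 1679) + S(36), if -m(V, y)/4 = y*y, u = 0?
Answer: 390421/180 - I/90 ≈ 2169.0 - 0.011111*I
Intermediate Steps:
m(V, y) = -4*y² (m(V, y) = -4*y*y = -4*y²)
N(o, j) = √o (N(o, j) = √(0 + o) = √o)
S(F) = 1/(F + 2*√(-F²)) (S(F) = 1/(√(-4*F²) + F) = 1/(2*√(-F²) + F) = 1/(F + 2*√(-F²)))
(490 + 1679) + S(36) = (490 + 1679) + 1/(36 + 2*√(-1*36²)) = 2169 + 1/(36 + 2*√(-1*1296)) = 2169 + 1/(36 + 2*√(-1296)) = 2169 + 1/(36 + 2*(36*I)) = 2169 + 1/(36 + 72*I) = 2169 + (36 - 72*I)/6480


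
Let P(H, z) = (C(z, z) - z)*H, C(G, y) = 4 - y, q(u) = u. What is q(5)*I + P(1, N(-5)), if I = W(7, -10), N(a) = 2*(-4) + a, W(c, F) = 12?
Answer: 90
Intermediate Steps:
N(a) = -8 + a
I = 12
P(H, z) = H*(4 - 2*z) (P(H, z) = ((4 - z) - z)*H = (4 - 2*z)*H = H*(4 - 2*z))
q(5)*I + P(1, N(-5)) = 5*12 + 2*1*(2 - (-8 - 5)) = 60 + 2*1*(2 - 1*(-13)) = 60 + 2*1*(2 + 13) = 60 + 2*1*15 = 60 + 30 = 90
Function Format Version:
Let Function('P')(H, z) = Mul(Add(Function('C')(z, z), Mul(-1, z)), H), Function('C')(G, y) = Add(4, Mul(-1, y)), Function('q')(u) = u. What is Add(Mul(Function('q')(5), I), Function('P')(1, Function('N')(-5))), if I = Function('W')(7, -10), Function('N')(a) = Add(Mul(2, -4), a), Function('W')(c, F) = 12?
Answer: 90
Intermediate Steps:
Function('N')(a) = Add(-8, a)
I = 12
Function('P')(H, z) = Mul(H, Add(4, Mul(-2, z))) (Function('P')(H, z) = Mul(Add(Add(4, Mul(-1, z)), Mul(-1, z)), H) = Mul(Add(4, Mul(-2, z)), H) = Mul(H, Add(4, Mul(-2, z))))
Add(Mul(Function('q')(5), I), Function('P')(1, Function('N')(-5))) = Add(Mul(5, 12), Mul(2, 1, Add(2, Mul(-1, Add(-8, -5))))) = Add(60, Mul(2, 1, Add(2, Mul(-1, -13)))) = Add(60, Mul(2, 1, Add(2, 13))) = Add(60, Mul(2, 1, 15)) = Add(60, 30) = 90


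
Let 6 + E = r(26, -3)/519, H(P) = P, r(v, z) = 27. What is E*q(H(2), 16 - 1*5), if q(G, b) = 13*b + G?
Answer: -149205/173 ≈ -862.46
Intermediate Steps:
q(G, b) = G + 13*b
E = -1029/173 (E = -6 + 27/519 = -6 + 27*(1/519) = -6 + 9/173 = -1029/173 ≈ -5.9480)
E*q(H(2), 16 - 1*5) = -1029*(2 + 13*(16 - 1*5))/173 = -1029*(2 + 13*(16 - 5))/173 = -1029*(2 + 13*11)/173 = -1029*(2 + 143)/173 = -1029/173*145 = -149205/173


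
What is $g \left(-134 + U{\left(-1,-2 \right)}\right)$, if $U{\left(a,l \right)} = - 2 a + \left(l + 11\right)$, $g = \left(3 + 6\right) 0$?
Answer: $0$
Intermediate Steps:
$g = 0$ ($g = 9 \cdot 0 = 0$)
$U{\left(a,l \right)} = 11 + l - 2 a$ ($U{\left(a,l \right)} = - 2 a + \left(11 + l\right) = 11 + l - 2 a$)
$g \left(-134 + U{\left(-1,-2 \right)}\right) = 0 \left(-134 - -11\right) = 0 \left(-134 + \left(11 - 2 + 2\right)\right) = 0 \left(-134 + 11\right) = 0 \left(-123\right) = 0$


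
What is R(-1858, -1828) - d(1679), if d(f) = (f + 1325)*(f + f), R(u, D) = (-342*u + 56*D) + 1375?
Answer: -9552989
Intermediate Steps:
R(u, D) = 1375 - 342*u + 56*D
d(f) = 2*f*(1325 + f) (d(f) = (1325 + f)*(2*f) = 2*f*(1325 + f))
R(-1858, -1828) - d(1679) = (1375 - 342*(-1858) + 56*(-1828)) - 2*1679*(1325 + 1679) = (1375 + 635436 - 102368) - 2*1679*3004 = 534443 - 1*10087432 = 534443 - 10087432 = -9552989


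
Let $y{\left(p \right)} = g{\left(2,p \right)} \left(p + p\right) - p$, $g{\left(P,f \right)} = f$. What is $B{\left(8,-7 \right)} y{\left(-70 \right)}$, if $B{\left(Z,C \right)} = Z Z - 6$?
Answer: $572460$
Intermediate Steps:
$y{\left(p \right)} = - p + 2 p^{2}$ ($y{\left(p \right)} = p \left(p + p\right) - p = p 2 p - p = 2 p^{2} - p = - p + 2 p^{2}$)
$B{\left(Z,C \right)} = -6 + Z^{2}$ ($B{\left(Z,C \right)} = Z^{2} - 6 = -6 + Z^{2}$)
$B{\left(8,-7 \right)} y{\left(-70 \right)} = \left(-6 + 8^{2}\right) \left(- 70 \left(-1 + 2 \left(-70\right)\right)\right) = \left(-6 + 64\right) \left(- 70 \left(-1 - 140\right)\right) = 58 \left(\left(-70\right) \left(-141\right)\right) = 58 \cdot 9870 = 572460$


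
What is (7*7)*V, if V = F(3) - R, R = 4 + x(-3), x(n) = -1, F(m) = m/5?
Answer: -588/5 ≈ -117.60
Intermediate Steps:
F(m) = m/5 (F(m) = m*(1/5) = m/5)
R = 3 (R = 4 - 1 = 3)
V = -12/5 (V = (1/5)*3 - 1*3 = 3/5 - 3 = -12/5 ≈ -2.4000)
(7*7)*V = (7*7)*(-12/5) = 49*(-12/5) = -588/5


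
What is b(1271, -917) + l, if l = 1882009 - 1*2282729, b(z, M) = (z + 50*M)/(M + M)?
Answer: -734875901/1834 ≈ -4.0070e+5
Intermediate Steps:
b(z, M) = (z + 50*M)/(2*M) (b(z, M) = (z + 50*M)/((2*M)) = (z + 50*M)*(1/(2*M)) = (z + 50*M)/(2*M))
l = -400720 (l = 1882009 - 2282729 = -400720)
b(1271, -917) + l = (25 + (1/2)*1271/(-917)) - 400720 = (25 + (1/2)*1271*(-1/917)) - 400720 = (25 - 1271/1834) - 400720 = 44579/1834 - 400720 = -734875901/1834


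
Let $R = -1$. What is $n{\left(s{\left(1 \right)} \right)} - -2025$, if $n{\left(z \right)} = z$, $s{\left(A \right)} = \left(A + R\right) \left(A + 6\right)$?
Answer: $2025$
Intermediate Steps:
$s{\left(A \right)} = \left(-1 + A\right) \left(6 + A\right)$ ($s{\left(A \right)} = \left(A - 1\right) \left(A + 6\right) = \left(-1 + A\right) \left(6 + A\right)$)
$n{\left(s{\left(1 \right)} \right)} - -2025 = \left(-6 + 1^{2} + 5 \cdot 1\right) - -2025 = \left(-6 + 1 + 5\right) + 2025 = 0 + 2025 = 2025$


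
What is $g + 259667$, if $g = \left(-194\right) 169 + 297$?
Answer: $227178$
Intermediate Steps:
$g = -32489$ ($g = -32786 + 297 = -32489$)
$g + 259667 = -32489 + 259667 = 227178$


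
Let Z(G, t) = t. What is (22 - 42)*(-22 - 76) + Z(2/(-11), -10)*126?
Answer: 700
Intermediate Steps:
(22 - 42)*(-22 - 76) + Z(2/(-11), -10)*126 = (22 - 42)*(-22 - 76) - 10*126 = -20*(-98) - 1260 = 1960 - 1260 = 700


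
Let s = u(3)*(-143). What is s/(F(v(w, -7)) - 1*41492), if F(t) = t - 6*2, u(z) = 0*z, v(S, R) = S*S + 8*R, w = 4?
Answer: 0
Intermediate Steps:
v(S, R) = S² + 8*R
u(z) = 0
F(t) = -12 + t (F(t) = t - 12 = -12 + t)
s = 0 (s = 0*(-143) = 0)
s/(F(v(w, -7)) - 1*41492) = 0/((-12 + (4² + 8*(-7))) - 1*41492) = 0/((-12 + (16 - 56)) - 41492) = 0/((-12 - 40) - 41492) = 0/(-52 - 41492) = 0/(-41544) = 0*(-1/41544) = 0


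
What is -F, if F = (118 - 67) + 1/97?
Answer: -4948/97 ≈ -51.010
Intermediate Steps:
F = 4948/97 (F = 51 + 1/97 = 4948/97 ≈ 51.010)
-F = -1*4948/97 = -4948/97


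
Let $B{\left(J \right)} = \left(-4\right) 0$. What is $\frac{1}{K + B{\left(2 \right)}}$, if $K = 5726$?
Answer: $\frac{1}{5726} \approx 0.00017464$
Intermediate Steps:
$B{\left(J \right)} = 0$
$\frac{1}{K + B{\left(2 \right)}} = \frac{1}{5726 + 0} = \frac{1}{5726}$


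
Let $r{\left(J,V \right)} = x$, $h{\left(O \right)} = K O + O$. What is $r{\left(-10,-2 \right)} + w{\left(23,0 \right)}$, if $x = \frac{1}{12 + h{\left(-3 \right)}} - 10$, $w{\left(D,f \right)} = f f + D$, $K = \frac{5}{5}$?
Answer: $\frac{79}{6} \approx 13.167$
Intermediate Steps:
$K = 1$ ($K = 5 \cdot \frac{1}{5} = 1$)
$w{\left(D,f \right)} = D + f^{2}$ ($w{\left(D,f \right)} = f^{2} + D = D + f^{2}$)
$h{\left(O \right)} = 2 O$ ($h{\left(O \right)} = 1 O + O = O + O = 2 O$)
$x = - \frac{59}{6}$ ($x = \frac{1}{12 + 2 \left(-3\right)} - 10 = \frac{1}{12 - 6} - 10 = \frac{1}{6} - 10 = - \frac{59}{6} \approx -9.8333$)
$r{\left(J,V \right)} = - \frac{59}{6}$
$r{\left(-10,-2 \right)} + w{\left(23,0 \right)} = - \frac{59}{6} + \left(23 + 0^{2}\right) = - \frac{59}{6} + \left(23 + 0\right) = - \frac{59}{6} + 23 = \frac{79}{6}$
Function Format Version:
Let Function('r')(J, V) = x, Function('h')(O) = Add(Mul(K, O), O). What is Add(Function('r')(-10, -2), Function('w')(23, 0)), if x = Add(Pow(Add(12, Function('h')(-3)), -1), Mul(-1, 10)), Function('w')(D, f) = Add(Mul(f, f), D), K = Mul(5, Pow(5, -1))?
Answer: Rational(79, 6) ≈ 13.167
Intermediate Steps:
K = 1 (K = Mul(5, Rational(1, 5)) = 1)
Function('w')(D, f) = Add(D, Pow(f, 2)) (Function('w')(D, f) = Add(Pow(f, 2), D) = Add(D, Pow(f, 2)))
Function('h')(O) = Mul(2, O) (Function('h')(O) = Add(Mul(1, O), O) = Add(O, O) = Mul(2, O))
x = Rational(-59, 6) (x = Add(Pow(Add(12, Mul(2, -3)), -1), Mul(-1, 10)) = Add(Pow(Add(12, -6), -1), -10) = Add(Pow(6, -1), -10) = Add(Rational(1, 6), -10) = Rational(-59, 6) ≈ -9.8333)
Function('r')(J, V) = Rational(-59, 6)
Add(Function('r')(-10, -2), Function('w')(23, 0)) = Add(Rational(-59, 6), Add(23, Pow(0, 2))) = Add(Rational(-59, 6), Add(23, 0)) = Add(Rational(-59, 6), 23) = Rational(79, 6)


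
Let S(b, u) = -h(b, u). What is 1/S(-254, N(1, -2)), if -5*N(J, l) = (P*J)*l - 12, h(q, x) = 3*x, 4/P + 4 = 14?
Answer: -25/192 ≈ -0.13021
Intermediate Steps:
P = ⅖ (P = 4/(-4 + 14) = 4/10 = 4*(⅒) = ⅖ ≈ 0.40000)
N(J, l) = 12/5 - 2*J*l/25 (N(J, l) = -((2*J/5)*l - 12)/5 = -(2*J*l/5 - 12)/5 = -(-12 + 2*J*l/5)/5 = 12/5 - 2*J*l/25)
S(b, u) = -3*u
1/S(-254, N(1, -2)) = 1/(-3*(12/5 - 2/25*1*(-2))) = 1/(-3*(12/5 + 4/25)) = 1/(-3*64/25) = 1/(-192/25) = -25/192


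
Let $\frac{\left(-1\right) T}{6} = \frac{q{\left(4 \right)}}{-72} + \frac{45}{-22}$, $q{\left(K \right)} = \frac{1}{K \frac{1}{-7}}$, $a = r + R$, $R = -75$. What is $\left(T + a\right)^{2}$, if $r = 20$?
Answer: $\frac{512433769}{278784} \approx 1838.1$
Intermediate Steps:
$a = -55$ ($a = 20 - 75 = -55$)
$q{\left(K \right)} = - \frac{7}{K}$ ($q{\left(K \right)} = \frac{1}{K \left(- \frac{1}{7}\right)} = \frac{1}{\left(- \frac{1}{7}\right) K} = - \frac{7}{K}$)
$T = \frac{6403}{528}$ ($T = - 6 \left(\frac{\left(-7\right) \frac{1}{4}}{-72} + \frac{45}{-22}\right) = - 6 \left(\left(-7\right) \frac{1}{4} \left(- \frac{1}{72}\right) + 45 \left(- \frac{1}{22}\right)\right) = - 6 \left(\left(- \frac{7}{4}\right) \left(- \frac{1}{72}\right) - \frac{45}{22}\right) = - 6 \left(\frac{7}{288} - \frac{45}{22}\right) = \left(-6\right) \left(- \frac{6403}{3168}\right) = \frac{6403}{528} \approx 12.127$)
$\left(T + a\right)^{2} = \left(\frac{6403}{528} - 55\right)^{2} = \left(- \frac{22637}{528}\right)^{2} = \frac{512433769}{278784}$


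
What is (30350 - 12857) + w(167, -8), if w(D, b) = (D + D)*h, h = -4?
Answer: 16157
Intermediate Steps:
w(D, b) = -8*D (w(D, b) = (D + D)*(-4) = (2*D)*(-4) = -8*D)
(30350 - 12857) + w(167, -8) = (30350 - 12857) - 8*167 = 17493 - 1336 = 16157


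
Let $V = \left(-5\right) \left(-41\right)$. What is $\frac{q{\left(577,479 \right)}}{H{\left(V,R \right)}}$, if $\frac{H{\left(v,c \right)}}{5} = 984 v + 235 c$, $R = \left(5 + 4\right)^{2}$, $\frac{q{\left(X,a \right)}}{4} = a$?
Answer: $\frac{1916}{1103775} \approx 0.0017359$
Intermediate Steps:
$q{\left(X,a \right)} = 4 a$
$V = 205$
$R = 81$ ($R = 9^{2} = 81$)
$H{\left(v,c \right)} = 1175 c + 4920 v$ ($H{\left(v,c \right)} = 5 \left(984 v + 235 c\right) = 5 \left(235 c + 984 v\right) = 1175 c + 4920 v$)
$\frac{q{\left(577,479 \right)}}{H{\left(V,R \right)}} = \frac{4 \cdot 479}{1175 \cdot 81 + 4920 \cdot 205} = \frac{1916}{95175 + 1008600} = \frac{1916}{1103775}$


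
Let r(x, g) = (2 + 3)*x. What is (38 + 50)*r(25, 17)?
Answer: 11000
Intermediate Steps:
r(x, g) = 5*x
(38 + 50)*r(25, 17) = (38 + 50)*(5*25) = 88*125 = 11000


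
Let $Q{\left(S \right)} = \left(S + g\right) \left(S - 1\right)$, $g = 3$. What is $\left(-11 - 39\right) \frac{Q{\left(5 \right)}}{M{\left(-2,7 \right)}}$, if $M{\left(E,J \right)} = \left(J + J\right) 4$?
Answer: $- \frac{200}{7} \approx -28.571$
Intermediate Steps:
$Q{\left(S \right)} = \left(-1 + S\right) \left(3 + S\right)$ ($Q{\left(S \right)} = \left(S + 3\right) \left(S - 1\right) = \left(3 + S\right) \left(-1 + S\right) = \left(-1 + S\right) \left(3 + S\right)$)
$M{\left(E,J \right)} = 8 J$ ($M{\left(E,J \right)} = 2 J 4 = 8 J$)
$\left(-11 - 39\right) \frac{Q{\left(5 \right)}}{M{\left(-2,7 \right)}} = \left(-11 - 39\right) \frac{-3 + 5^{2} + 2 \cdot 5}{8 \cdot 7} = - 50 \frac{-3 + 25 + 10}{56} = - 50 \cdot 32 \cdot \frac{1}{56} = \left(-50\right) \frac{4}{7} = - \frac{200}{7}$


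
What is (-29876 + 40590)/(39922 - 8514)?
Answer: 5357/15704 ≈ 0.34112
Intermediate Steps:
(-29876 + 40590)/(39922 - 8514) = 10714/31408 = 10714*(1/31408) = 5357/15704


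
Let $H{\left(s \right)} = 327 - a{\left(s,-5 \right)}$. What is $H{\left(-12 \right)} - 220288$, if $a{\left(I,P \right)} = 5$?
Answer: $-219966$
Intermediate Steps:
$H{\left(s \right)} = 322$ ($H{\left(s \right)} = 327 - 5 = 322$)
$H{\left(-12 \right)} - 220288 = 322 - 220288 = -219966$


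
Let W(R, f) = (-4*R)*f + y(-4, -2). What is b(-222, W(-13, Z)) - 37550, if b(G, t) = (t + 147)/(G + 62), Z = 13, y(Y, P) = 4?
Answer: -6008827/160 ≈ -37555.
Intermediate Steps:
W(R, f) = 4 - 4*R*f (W(R, f) = (-4*R)*f + 4 = -4*R*f + 4 = 4 - 4*R*f)
b(G, t) = (147 + t)/(62 + G)
b(-222, W(-13, Z)) - 37550 = (147 + (4 - 4*(-13)*13))/(62 - 222) - 37550 = (147 + (4 + 676))/(-160) - 37550 = -(147 + 680)/160 - 37550 = -1/160*827 - 37550 = -827/160 - 37550 = -6008827/160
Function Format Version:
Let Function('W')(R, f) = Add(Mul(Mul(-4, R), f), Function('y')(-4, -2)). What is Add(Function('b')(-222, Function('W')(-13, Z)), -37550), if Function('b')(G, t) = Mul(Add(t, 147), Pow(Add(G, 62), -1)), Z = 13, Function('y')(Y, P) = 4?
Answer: Rational(-6008827, 160) ≈ -37555.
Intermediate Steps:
Function('W')(R, f) = Add(4, Mul(-4, R, f)) (Function('W')(R, f) = Add(Mul(Mul(-4, R), f), 4) = Add(Mul(-4, R, f), 4) = Add(4, Mul(-4, R, f)))
Function('b')(G, t) = Mul(Pow(Add(62, G), -1), Add(147, t)) (Function('b')(G, t) = Mul(Add(147, t), Pow(Add(62, G), -1)) = Mul(Pow(Add(62, G), -1), Add(147, t)))
Add(Function('b')(-222, Function('W')(-13, Z)), -37550) = Add(Mul(Pow(Add(62, -222), -1), Add(147, Add(4, Mul(-4, -13, 13)))), -37550) = Add(Mul(Pow(-160, -1), Add(147, Add(4, 676))), -37550) = Add(Mul(Rational(-1, 160), Add(147, 680)), -37550) = Add(Mul(Rational(-1, 160), 827), -37550) = Add(Rational(-827, 160), -37550) = Rational(-6008827, 160)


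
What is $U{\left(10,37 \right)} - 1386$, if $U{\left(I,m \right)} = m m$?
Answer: $-17$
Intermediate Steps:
$U{\left(I,m \right)} = m^{2}$
$U{\left(10,37 \right)} - 1386 = 37^{2} - 1386 = 1369 - 1386 = -17$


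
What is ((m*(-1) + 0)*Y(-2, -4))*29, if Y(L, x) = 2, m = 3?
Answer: -174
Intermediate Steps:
((m*(-1) + 0)*Y(-2, -4))*29 = ((3*(-1) + 0)*2)*29 = ((-3 + 0)*2)*29 = -3*2*29 = -6*29 = -174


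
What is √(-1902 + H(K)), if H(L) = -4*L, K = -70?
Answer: I*√1622 ≈ 40.274*I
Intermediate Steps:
√(-1902 + H(K)) = √(-1902 - 4*(-70)) = √(-1902 + 280) = √(-1622) = I*√1622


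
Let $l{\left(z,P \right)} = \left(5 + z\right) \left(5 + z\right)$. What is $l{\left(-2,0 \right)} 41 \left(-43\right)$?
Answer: $-15867$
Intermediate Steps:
$l{\left(z,P \right)} = \left(5 + z\right)^{2}$
$l{\left(-2,0 \right)} 41 \left(-43\right) = \left(5 - 2\right)^{2} \cdot 41 \left(-43\right) = 3^{2} \cdot 41 \left(-43\right) = 9 \cdot 41 \left(-43\right) = 369 \left(-43\right) = -15867$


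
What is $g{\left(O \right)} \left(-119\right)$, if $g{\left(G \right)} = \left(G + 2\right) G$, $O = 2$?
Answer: $-952$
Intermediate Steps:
$g{\left(G \right)} = G \left(2 + G\right)$ ($g{\left(G \right)} = \left(2 + G\right) G = G \left(2 + G\right)$)
$g{\left(O \right)} \left(-119\right) = 2 \left(2 + 2\right) \left(-119\right) = 2 \cdot 4 \left(-119\right) = 8 \left(-119\right) = -952$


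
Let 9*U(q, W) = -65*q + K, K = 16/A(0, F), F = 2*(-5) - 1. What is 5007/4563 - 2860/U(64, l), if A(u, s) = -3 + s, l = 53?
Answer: 7333373/1006902 ≈ 7.2831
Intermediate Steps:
F = -11 (F = -10 - 1 = -11)
K = -8/7 (K = 16/(-3 - 11) = 16/(-14) = 16*(-1/14) = -8/7 ≈ -1.1429)
U(q, W) = -8/63 - 65*q/9 (U(q, W) = (-65*q - 8/7)/9 = (-8/7 - 65*q)/9 = -8/63 - 65*q/9)
5007/4563 - 2860/U(64, l) = 5007/4563 - 2860/(-8/63 - 65/9*64) = 5007*(1/4563) - 2860/(-8/63 - 4160/9) = 1669/1521 - 2860/(-29128/63) = 1669/1521 - 2860*(-63/29128) = 1669/1521 + 4095/662 = 7333373/1006902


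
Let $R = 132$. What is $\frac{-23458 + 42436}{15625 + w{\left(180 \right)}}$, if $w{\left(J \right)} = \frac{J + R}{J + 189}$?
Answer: $\frac{2334294}{1921979} \approx 1.2145$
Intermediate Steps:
$w{\left(J \right)} = \frac{132 + J}{189 + J}$ ($w{\left(J \right)} = \frac{J + 132}{J + 189} = \frac{132 + J}{189 + J}$)
$\frac{-23458 + 42436}{15625 + w{\left(180 \right)}} = \frac{-23458 + 42436}{15625 + \frac{132 + 180}{189 + 180}} = \frac{18978}{15625 + \frac{1}{369} \cdot 312} = \frac{18978}{15625 + \frac{104}{123}} = \frac{18978}{\frac{1921979}{123}} = 18978 \cdot \frac{123}{1921979} = \frac{2334294}{1921979}$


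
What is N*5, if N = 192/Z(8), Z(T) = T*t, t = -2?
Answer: -60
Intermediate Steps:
Z(T) = -2*T (Z(T) = T*(-2) = -2*T)
N = -12 (N = 192/((-2*8)) = 192/(-16) = 192*(-1/16) = -12)
N*5 = -12*5 = -60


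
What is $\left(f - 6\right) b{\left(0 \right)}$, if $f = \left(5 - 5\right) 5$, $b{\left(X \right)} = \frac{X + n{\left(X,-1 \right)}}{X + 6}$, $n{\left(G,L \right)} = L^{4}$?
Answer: $-1$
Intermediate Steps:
$b{\left(X \right)} = \frac{1 + X}{6 + X}$ ($b{\left(X \right)} = \frac{X + \left(-1\right)^{4}}{X + 6} = \frac{X + 1}{6 + X} = \frac{1 + X}{6 + X}$)
$f = 0$ ($f = 0 \cdot 5 = 0$)
$\left(f - 6\right) b{\left(0 \right)} = \left(0 - 6\right) \frac{1 + 0}{6 + 0} = - 6 \cdot \frac{1}{6} \cdot 1 = \left(-6\right) \frac{1}{6} = -1$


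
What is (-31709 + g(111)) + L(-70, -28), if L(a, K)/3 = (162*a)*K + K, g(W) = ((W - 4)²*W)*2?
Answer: 3462445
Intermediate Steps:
g(W) = 2*W*(-4 + W)² (g(W) = ((-4 + W)²*W)*2 = (W*(-4 + W)²)*2 = 2*W*(-4 + W)²)
L(a, K) = 3*K + 486*K*a (L(a, K) = 3*((162*a)*K + K) = 3*(162*K*a + K) = 3*(K + 162*K*a) = 3*K + 486*K*a)
(-31709 + g(111)) + L(-70, -28) = (-31709 + 2*111*(-4 + 111)²) + 3*(-28)*(1 + 162*(-70)) = (-31709 + 2*111*107²) + 3*(-28)*(1 - 11340) = (-31709 + 2*111*11449) + 3*(-28)*(-11339) = (-31709 + 2541678) + 952476 = 2509969 + 952476 = 3462445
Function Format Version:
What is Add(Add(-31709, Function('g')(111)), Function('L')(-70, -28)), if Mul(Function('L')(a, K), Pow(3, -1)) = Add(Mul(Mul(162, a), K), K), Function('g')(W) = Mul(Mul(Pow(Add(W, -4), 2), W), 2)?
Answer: 3462445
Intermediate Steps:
Function('g')(W) = Mul(2, W, Pow(Add(-4, W), 2)) (Function('g')(W) = Mul(Mul(Pow(Add(-4, W), 2), W), 2) = Mul(Mul(W, Pow(Add(-4, W), 2)), 2) = Mul(2, W, Pow(Add(-4, W), 2)))
Function('L')(a, K) = Add(Mul(3, K), Mul(486, K, a)) (Function('L')(a, K) = Mul(3, Add(Mul(Mul(162, a), K), K)) = Mul(3, Add(Mul(162, K, a), K)) = Mul(3, Add(K, Mul(162, K, a))) = Add(Mul(3, K), Mul(486, K, a)))
Add(Add(-31709, Function('g')(111)), Function('L')(-70, -28)) = Add(Add(-31709, Mul(2, 111, Pow(Add(-4, 111), 2))), Mul(3, -28, Add(1, Mul(162, -70)))) = Add(Add(-31709, Mul(2, 111, Pow(107, 2))), Mul(3, -28, Add(1, -11340))) = Add(Add(-31709, Mul(2, 111, 11449)), Mul(3, -28, -11339)) = Add(Add(-31709, 2541678), 952476) = Add(2509969, 952476) = 3462445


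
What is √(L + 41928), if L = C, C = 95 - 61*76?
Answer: 7*√763 ≈ 193.36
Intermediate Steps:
C = -4541 (C = 95 - 4636 = -4541)
L = -4541
√(L + 41928) = √(-4541 + 41928) = √37387 = 7*√763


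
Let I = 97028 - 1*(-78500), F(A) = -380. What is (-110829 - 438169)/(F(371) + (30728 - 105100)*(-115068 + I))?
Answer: 274499/2248265750 ≈ 0.00012209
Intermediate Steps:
I = 175528 (I = 97028 + 78500 = 175528)
(-110829 - 438169)/(F(371) + (30728 - 105100)*(-115068 + I)) = (-110829 - 438169)/(-380 + (30728 - 105100)*(-115068 + 175528)) = -548998/(-380 - 74372*60460) = -548998/(-380 - 4496531120) = -548998/(-4496531500) = -548998*(-1/4496531500) = 274499/2248265750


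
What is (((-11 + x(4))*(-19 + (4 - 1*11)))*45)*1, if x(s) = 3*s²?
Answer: -43290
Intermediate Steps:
(((-11 + x(4))*(-19 + (4 - 1*11)))*45)*1 = (((-11 + 3*4²)*(-19 + (4 - 1*11)))*45)*1 = (((-11 + 3*16)*(-19 + (4 - 11)))*45)*1 = (((-11 + 48)*(-19 - 7))*45)*1 = ((37*(-26))*45)*1 = -962*45*1 = -43290*1 = -43290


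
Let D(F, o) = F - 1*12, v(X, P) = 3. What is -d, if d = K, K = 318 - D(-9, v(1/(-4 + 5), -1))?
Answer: -339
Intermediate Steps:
D(F, o) = -12 + F (D(F, o) = F - 12 = -12 + F)
K = 339 (K = 318 - (-12 - 9) = 318 - 1*(-21) = 318 + 21 = 339)
d = 339
-d = -1*339 = -339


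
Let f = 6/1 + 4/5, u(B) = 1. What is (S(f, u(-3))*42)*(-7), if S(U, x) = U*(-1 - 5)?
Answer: 59976/5 ≈ 11995.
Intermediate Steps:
f = 34/5 (f = 6*1 + 4*(1/5) = 6 + 4/5 = 34/5 ≈ 6.8000)
S(U, x) = -6*U (S(U, x) = U*(-6) = -6*U)
(S(f, u(-3))*42)*(-7) = (-6*34/5*42)*(-7) = -204/5*42*(-7) = -8568/5*(-7) = 59976/5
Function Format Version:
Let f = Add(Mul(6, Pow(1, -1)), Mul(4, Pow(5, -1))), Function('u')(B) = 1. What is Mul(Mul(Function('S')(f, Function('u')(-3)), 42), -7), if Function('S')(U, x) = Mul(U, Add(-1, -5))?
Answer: Rational(59976, 5) ≈ 11995.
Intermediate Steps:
f = Rational(34, 5) (f = Add(Mul(6, 1), Mul(4, Rational(1, 5))) = Add(6, Rational(4, 5)) = Rational(34, 5) ≈ 6.8000)
Function('S')(U, x) = Mul(-6, U) (Function('S')(U, x) = Mul(U, -6) = Mul(-6, U))
Mul(Mul(Function('S')(f, Function('u')(-3)), 42), -7) = Mul(Mul(Mul(-6, Rational(34, 5)), 42), -7) = Mul(Mul(Rational(-204, 5), 42), -7) = Mul(Rational(-8568, 5), -7) = Rational(59976, 5)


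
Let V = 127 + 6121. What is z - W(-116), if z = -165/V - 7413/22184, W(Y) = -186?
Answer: 146196993/787532 ≈ 185.64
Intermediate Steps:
V = 6248
z = -283959/787532 (z = -165/6248 - 7413/22184 = -165*1/6248 - 7413*1/22184 = -15/568 - 7413/22184 = -283959/787532 ≈ -0.36057)
z - W(-116) = -283959/787532 - 1*(-186) = -283959/787532 + 186 = 146196993/787532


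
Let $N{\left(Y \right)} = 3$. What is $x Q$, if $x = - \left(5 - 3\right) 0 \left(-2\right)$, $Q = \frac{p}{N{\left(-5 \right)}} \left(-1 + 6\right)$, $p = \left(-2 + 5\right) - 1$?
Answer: $0$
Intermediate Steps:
$p = 2$ ($p = 3 - 1 = 2$)
$Q = \frac{10}{3}$ ($Q = \frac{2}{3} \left(-1 + 6\right) = 2 \cdot \frac{1}{3} \cdot 5 = \frac{2}{3} \cdot 5 = \frac{10}{3} \approx 3.3333$)
$x = 0$ ($x = - 2 \cdot 0 \left(-2\right) = \left(-1\right) 0 \left(-2\right) = 0 \left(-2\right) = 0$)
$x Q = 0 \cdot \frac{10}{3} = 0$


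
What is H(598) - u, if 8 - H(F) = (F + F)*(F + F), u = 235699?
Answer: -1666107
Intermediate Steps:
H(F) = 8 - 4*F² (H(F) = 8 - (F + F)*(F + F) = 8 - 2*F*2*F = 8 - 4*F²)
H(598) - u = (8 - 4*598²) - 1*235699 = (8 - 4*357604) - 235699 = (8 - 1430416) - 235699 = -1430408 - 235699 = -1666107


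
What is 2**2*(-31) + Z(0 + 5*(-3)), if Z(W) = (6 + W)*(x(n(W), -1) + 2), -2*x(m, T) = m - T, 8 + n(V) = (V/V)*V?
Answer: -241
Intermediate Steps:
n(V) = -8 + V (n(V) = -8 + (V/V)*V = -8 + 1*V = -8 + V)
x(m, T) = T/2 - m/2 (x(m, T) = -(m - T)/2 = T/2 - m/2)
Z(W) = (6 + W)*(11/2 - W/2) (Z(W) = (6 + W)*(((1/2)*(-1) - (-8 + W)/2) + 2) = (6 + W)*((-1/2 + (4 - W/2)) + 2) = (6 + W)*((7/2 - W/2) + 2) = (6 + W)*(11/2 - W/2))
2**2*(-31) + Z(0 + 5*(-3)) = 2**2*(-31) + (33 - (0 + 5*(-3))**2/2 + 5*(0 + 5*(-3))/2) = 4*(-31) + (33 - (0 - 15)**2/2 + 5*(0 - 15)/2) = -124 + (33 - 1/2*(-15)**2 + (5/2)*(-15)) = -124 + (33 - 1/2*225 - 75/2) = -124 + (33 - 225/2 - 75/2) = -124 - 117 = -241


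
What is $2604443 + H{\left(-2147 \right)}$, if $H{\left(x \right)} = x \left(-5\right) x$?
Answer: $-20443602$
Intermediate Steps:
$H{\left(x \right)} = - 5 x^{2}$ ($H{\left(x \right)} = - 5 x x = - 5 x^{2}$)
$2604443 + H{\left(-2147 \right)} = 2604443 - 5 \left(-2147\right)^{2} = 2604443 - 23048045 = -20443602$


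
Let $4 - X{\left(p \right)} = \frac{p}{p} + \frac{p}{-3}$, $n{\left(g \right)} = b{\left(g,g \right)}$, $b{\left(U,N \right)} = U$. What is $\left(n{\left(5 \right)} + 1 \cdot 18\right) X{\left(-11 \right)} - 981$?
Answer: $- \frac{2989}{3} \approx -996.33$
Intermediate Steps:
$n{\left(g \right)} = g$
$X{\left(p \right)} = 3 + \frac{p}{3}$ ($X{\left(p \right)} = 4 - \left(\frac{p}{p} + \frac{p}{-3}\right) = 4 - \left(1 + p \left(- \frac{1}{3}\right)\right) = 4 - \left(1 - \frac{p}{3}\right) = 4 + \left(-1 + \frac{p}{3}\right) = 3 + \frac{p}{3}$)
$\left(n{\left(5 \right)} + 1 \cdot 18\right) X{\left(-11 \right)} - 981 = \left(5 + 1 \cdot 18\right) \left(3 + \frac{1}{3} \left(-11\right)\right) - 981 = \left(5 + 18\right) \left(3 - \frac{11}{3}\right) - 981 = 23 \left(- \frac{2}{3}\right) - 981 = - \frac{46}{3} - 981 = - \frac{2989}{3}$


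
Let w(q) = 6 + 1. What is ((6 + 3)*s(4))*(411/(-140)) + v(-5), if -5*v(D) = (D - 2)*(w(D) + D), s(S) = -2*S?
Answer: 7496/35 ≈ 214.17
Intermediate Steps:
w(q) = 7
v(D) = -(-2 + D)*(7 + D)/5 (v(D) = -(D - 2)*(7 + D)/5 = -(-2 + D)*(7 + D)/5)
((6 + 3)*s(4))*(411/(-140)) + v(-5) = ((6 + 3)*(-2*4))*(411/(-140)) + (14/5 - 1*(-5) - ⅕*(-5)²) = (9*(-8))*(411*(-1/140)) + (14/5 + 5 - ⅕*25) = -72*(-411/140) + (14/5 + 5 - 5) = 7398/35 + 14/5 = 7496/35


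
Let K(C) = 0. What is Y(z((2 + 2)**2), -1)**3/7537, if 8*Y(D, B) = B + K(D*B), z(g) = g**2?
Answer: -1/3858944 ≈ -2.5914e-7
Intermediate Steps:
Y(D, B) = B/8 (Y(D, B) = (B + 0)/8 = B/8)
Y(z((2 + 2)**2), -1)**3/7537 = ((1/8)*(-1))**3/7537 = (-1/8)**3*(1/7537) = -1/512*1/7537 = -1/3858944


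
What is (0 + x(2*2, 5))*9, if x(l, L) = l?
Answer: 36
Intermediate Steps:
(0 + x(2*2, 5))*9 = (0 + 2*2)*9 = (0 + 4)*9 = 4*9 = 36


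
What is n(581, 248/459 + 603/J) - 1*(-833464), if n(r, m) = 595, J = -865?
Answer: 834059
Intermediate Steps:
n(581, 248/459 + 603/J) - 1*(-833464) = 595 - 1*(-833464) = 595 + 833464 = 834059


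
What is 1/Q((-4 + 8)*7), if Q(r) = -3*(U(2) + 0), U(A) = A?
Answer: -1/6 ≈ -0.16667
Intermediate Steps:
Q(r) = -6 (Q(r) = -3*(2 + 0) = -3*2 = -6)
1/Q((-4 + 8)*7) = 1/(-6) = -1/6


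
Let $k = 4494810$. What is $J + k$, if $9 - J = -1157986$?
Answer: $5652805$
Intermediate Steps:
$J = 1157995$ ($J = 9 - -1157986 = 9 + 1157986 = 1157995$)
$J + k = 1157995 + 4494810 = 5652805$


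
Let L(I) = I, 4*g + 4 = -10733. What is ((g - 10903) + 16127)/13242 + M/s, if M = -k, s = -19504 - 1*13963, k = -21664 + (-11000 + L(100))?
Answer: -197836957/253240008 ≈ -0.78122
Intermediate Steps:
g = -10737/4 (g = -1 + (¼)*(-10733) = -1 - 10733/4 = -10737/4 ≈ -2684.3)
k = -32564 (k = -21664 + (-11000 + 100) = -21664 - 10900 = -32564)
s = -33467 (s = -19504 - 13963 = -33467)
M = 32564 (M = -1*(-32564) = 32564)
((g - 10903) + 16127)/13242 + M/s = ((-10737/4 - 10903) + 16127)/13242 + 32564/(-33467) = (-54349/4 + 16127)*(1/13242) + 32564*(-1/33467) = (10159/4)*(1/13242) - 4652/4781 = 10159/52968 - 4652/4781 = -197836957/253240008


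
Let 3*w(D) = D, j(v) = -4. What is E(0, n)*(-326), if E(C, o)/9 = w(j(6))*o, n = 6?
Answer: 23472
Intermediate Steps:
w(D) = D/3
E(C, o) = -12*o (E(C, o) = 9*(((⅓)*(-4))*o) = 9*(-4*o/3) = -12*o)
E(0, n)*(-326) = -12*6*(-326) = -72*(-326) = 23472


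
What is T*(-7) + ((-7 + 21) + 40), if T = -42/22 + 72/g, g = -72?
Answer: 818/11 ≈ 74.364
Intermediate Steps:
T = -32/11 (T = -42/22 + 72/(-72) = -42*1/22 + 72*(-1/72) = -21/11 - 1 = -32/11 ≈ -2.9091)
T*(-7) + ((-7 + 21) + 40) = -32/11*(-7) + ((-7 + 21) + 40) = 224/11 + (14 + 40) = 224/11 + 54 = 818/11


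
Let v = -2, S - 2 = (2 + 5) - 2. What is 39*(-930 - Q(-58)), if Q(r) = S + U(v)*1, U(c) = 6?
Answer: -36777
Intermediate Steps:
S = 7 (S = 2 + ((2 + 5) - 2) = 2 + (7 - 2) = 2 + 5 = 7)
Q(r) = 13 (Q(r) = 7 + 6*1 = 7 + 6 = 13)
39*(-930 - Q(-58)) = 39*(-930 - 1*13) = 39*(-930 - 13) = 39*(-943) = -36777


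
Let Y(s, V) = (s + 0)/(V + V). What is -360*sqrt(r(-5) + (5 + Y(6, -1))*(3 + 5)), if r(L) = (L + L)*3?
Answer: -360*I*sqrt(14) ≈ -1347.0*I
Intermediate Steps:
r(L) = 6*L (r(L) = (2*L)*3 = 6*L)
Y(s, V) = s/(2*V) (Y(s, V) = s/((2*V)) = s*(1/(2*V)) = s/(2*V))
-360*sqrt(r(-5) + (5 + Y(6, -1))*(3 + 5)) = -360*sqrt(6*(-5) + (5 + (1/2)*6/(-1))*(3 + 5)) = -360*sqrt(-30 + (5 + (1/2)*6*(-1))*8) = -360*sqrt(-30 + (5 - 3)*8) = -360*sqrt(-30 + 2*8) = -360*sqrt(-30 + 16) = -360*I*sqrt(14)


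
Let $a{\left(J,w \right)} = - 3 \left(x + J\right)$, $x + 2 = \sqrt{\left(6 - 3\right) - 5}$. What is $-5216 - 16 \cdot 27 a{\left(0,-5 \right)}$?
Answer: $-7808 + 1296 i \sqrt{2} \approx -7808.0 + 1832.8 i$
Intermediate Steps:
$x = -2 + i \sqrt{2}$ ($x = -2 + \sqrt{\left(6 - 3\right) - 5} = -2 + \sqrt{3 - 5} = -2 + \sqrt{-2} = -2 + i \sqrt{2} \approx -2.0 + 1.4142 i$)
$a{\left(J,w \right)} = 6 - 3 J - 3 i \sqrt{2}$ ($a{\left(J,w \right)} = - 3 \left(\left(-2 + i \sqrt{2}\right) + J\right) = - 3 \left(-2 + J + i \sqrt{2}\right) = 6 - 3 J - 3 i \sqrt{2}$)
$-5216 - 16 \cdot 27 a{\left(0,-5 \right)} = -5216 - 16 \cdot 27 \left(6 - 0 - 3 i \sqrt{2}\right) = -5216 - 432 \left(6 + 0 - 3 i \sqrt{2}\right) = -5216 - 432 \left(6 - 3 i \sqrt{2}\right) = -5216 - \left(2592 - 1296 i \sqrt{2}\right) = -7808 + 1296 i \sqrt{2}$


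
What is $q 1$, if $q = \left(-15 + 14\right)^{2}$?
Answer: $1$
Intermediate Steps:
$q = 1$ ($q = \left(-1\right)^{2} = 1$)
$q 1 = 1 \cdot 1 = 1$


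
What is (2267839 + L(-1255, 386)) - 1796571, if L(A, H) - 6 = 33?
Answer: 471307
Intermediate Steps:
L(A, H) = 39 (L(A, H) = 6 + 33 = 39)
(2267839 + L(-1255, 386)) - 1796571 = (2267839 + 39) - 1796571 = 2267878 - 1796571 = 471307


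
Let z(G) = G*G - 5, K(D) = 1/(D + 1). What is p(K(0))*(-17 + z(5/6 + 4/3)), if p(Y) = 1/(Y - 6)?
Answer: 623/180 ≈ 3.4611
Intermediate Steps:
K(D) = 1/(1 + D)
p(Y) = 1/(-6 + Y)
z(G) = -5 + G**2 (z(G) = G**2 - 5 = -5 + G**2)
p(K(0))*(-17 + z(5/6 + 4/3)) = (-17 + (-5 + (5/6 + 4/3)**2))/(-6 + 1/(1 + 0)) = (-17 + (-5 + (5*(1/6) + 4*(1/3))**2))/(-6 + 1/1) = (-17 + (-5 + (5/6 + 4/3)**2))/(-6 + 1) = (-17 + (-5 + (13/6)**2))/(-5) = -(-17 + (-5 + 169/36))/5 = -(-17 - 11/36)/5 = -1/5*(-623/36) = 623/180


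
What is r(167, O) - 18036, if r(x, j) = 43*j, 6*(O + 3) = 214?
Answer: -49894/3 ≈ -16631.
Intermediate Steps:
O = 98/3 (O = -3 + (⅙)*214 = -3 + 107/3 = 98/3 ≈ 32.667)
r(167, O) - 18036 = 43*(98/3) - 18036 = 4214/3 - 18036 = -49894/3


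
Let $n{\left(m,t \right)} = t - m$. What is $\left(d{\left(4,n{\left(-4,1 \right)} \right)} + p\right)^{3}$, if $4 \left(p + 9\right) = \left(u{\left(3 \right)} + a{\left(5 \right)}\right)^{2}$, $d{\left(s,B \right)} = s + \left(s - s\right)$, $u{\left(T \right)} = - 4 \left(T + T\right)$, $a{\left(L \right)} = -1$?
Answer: $\frac{221445125}{64} \approx 3.4601 \cdot 10^{6}$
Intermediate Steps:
$u{\left(T \right)} = - 8 T$ ($u{\left(T \right)} = - 4 \cdot 2 T = - 8 T$)
$d{\left(s,B \right)} = s$ ($d{\left(s,B \right)} = s + 0 = s$)
$p = \frac{589}{4}$ ($p = -9 + \frac{\left(\left(-8\right) 3 - 1\right)^{2}}{4} = -9 + \frac{\left(-24 - 1\right)^{2}}{4} = -9 + \frac{\left(-25\right)^{2}}{4} = -9 + \frac{1}{4} \cdot 625 = -9 + \frac{625}{4} = \frac{589}{4} \approx 147.25$)
$\left(d{\left(4,n{\left(-4,1 \right)} \right)} + p\right)^{3} = \left(4 + \frac{589}{4}\right)^{3} = \left(\frac{605}{4}\right)^{3} = \frac{221445125}{64}$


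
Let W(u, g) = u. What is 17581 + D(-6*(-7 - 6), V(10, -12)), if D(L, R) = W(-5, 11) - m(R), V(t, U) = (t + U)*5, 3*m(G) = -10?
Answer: 52738/3 ≈ 17579.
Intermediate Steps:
m(G) = -10/3 (m(G) = (⅓)*(-10) = -10/3)
V(t, U) = 5*U + 5*t (V(t, U) = (U + t)*5 = 5*U + 5*t)
D(L, R) = -5/3 (D(L, R) = -5 - 1*(-10/3) = -5 + 10/3 = -5/3)
17581 + D(-6*(-7 - 6), V(10, -12)) = 17581 - 5/3 = 52738/3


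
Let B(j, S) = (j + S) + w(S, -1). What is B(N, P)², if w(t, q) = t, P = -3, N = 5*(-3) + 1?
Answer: 400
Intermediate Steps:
N = -14 (N = -15 + 1 = -14)
B(j, S) = j + 2*S (B(j, S) = (j + S) + S = (S + j) + S = j + 2*S)
B(N, P)² = (-14 + 2*(-3))² = (-14 - 6)² = (-20)² = 400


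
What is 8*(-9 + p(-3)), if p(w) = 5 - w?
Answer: -8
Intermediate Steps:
8*(-9 + p(-3)) = 8*(-9 + (5 - 1*(-3))) = 8*(-9 + (5 + 3)) = 8*(-9 + 8) = 8*(-1) = -8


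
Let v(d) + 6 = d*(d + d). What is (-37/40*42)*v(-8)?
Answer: -47397/10 ≈ -4739.7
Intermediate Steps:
v(d) = -6 + 2*d² (v(d) = -6 + d*(d + d) = -6 + d*(2*d) = -6 + 2*d²)
(-37/40*42)*v(-8) = (-37/40*42)*(-6 + 2*(-8)²) = (-37*1/40*42)*(-6 + 2*64) = (-37/40*42)*(-6 + 128) = -777/20*122 = -47397/10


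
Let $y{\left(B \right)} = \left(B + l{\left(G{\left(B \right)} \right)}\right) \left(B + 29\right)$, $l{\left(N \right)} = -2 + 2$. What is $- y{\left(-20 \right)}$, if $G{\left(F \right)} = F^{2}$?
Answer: $180$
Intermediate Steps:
$l{\left(N \right)} = 0$
$y{\left(B \right)} = B \left(29 + B\right)$ ($y{\left(B \right)} = \left(B + 0\right) \left(B + 29\right) = B \left(29 + B\right)$)
$- y{\left(-20 \right)} = - \left(-20\right) \left(29 - 20\right) = - \left(-20\right) 9 = \left(-1\right) \left(-180\right) = 180$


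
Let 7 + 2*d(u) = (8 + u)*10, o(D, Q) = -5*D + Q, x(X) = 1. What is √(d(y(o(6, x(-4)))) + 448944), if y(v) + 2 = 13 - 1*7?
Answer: √1796002/2 ≈ 670.08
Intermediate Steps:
o(D, Q) = Q - 5*D
y(v) = 4 (y(v) = -2 + (13 - 1*7) = -2 + (13 - 7) = -2 + 6 = 4)
d(u) = 73/2 + 5*u (d(u) = -7/2 + ((8 + u)*10)/2 = -7/2 + (80 + 10*u)/2 = -7/2 + (40 + 5*u) = 73/2 + 5*u)
√(d(y(o(6, x(-4)))) + 448944) = √((73/2 + 5*4) + 448944) = √((73/2 + 20) + 448944) = √(113/2 + 448944) = √(898001/2) = √1796002/2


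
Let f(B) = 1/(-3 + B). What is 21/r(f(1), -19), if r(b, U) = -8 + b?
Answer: -42/17 ≈ -2.4706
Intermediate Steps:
21/r(f(1), -19) = 21/(-8 + 1/(-3 + 1)) = 21/(-8 + 1/(-2)) = 21/(-8 - 1/2) = 21/(-17/2) = 21*(-2/17) = -42/17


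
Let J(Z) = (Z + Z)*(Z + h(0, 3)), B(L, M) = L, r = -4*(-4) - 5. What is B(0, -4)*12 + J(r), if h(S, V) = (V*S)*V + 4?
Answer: 330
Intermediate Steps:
r = 11 (r = 16 - 5 = 11)
h(S, V) = 4 + S*V² (h(S, V) = (S*V)*V + 4 = S*V² + 4 = 4 + S*V²)
J(Z) = 2*Z*(4 + Z) (J(Z) = (Z + Z)*(Z + (4 + 0*3²)) = (2*Z)*(Z + (4 + 0*9)) = (2*Z)*(Z + (4 + 0)) = (2*Z)*(Z + 4) = (2*Z)*(4 + Z) = 2*Z*(4 + Z))
B(0, -4)*12 + J(r) = 0*12 + 2*11*(4 + 11) = 0 + 2*11*15 = 0 + 330 = 330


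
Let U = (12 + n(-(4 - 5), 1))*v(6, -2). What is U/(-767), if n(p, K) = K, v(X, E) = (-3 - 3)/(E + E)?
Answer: -3/118 ≈ -0.025424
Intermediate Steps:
v(X, E) = -3/E (v(X, E) = -6*1/(2*E) = -3/E)
U = 39/2 (U = (12 + 1)*(-3/(-2)) = 13*(-3*(-1/2)) = 13*(3/2) = 39/2 ≈ 19.500)
U/(-767) = (39/2)/(-767) = (39/2)*(-1/767) = -3/118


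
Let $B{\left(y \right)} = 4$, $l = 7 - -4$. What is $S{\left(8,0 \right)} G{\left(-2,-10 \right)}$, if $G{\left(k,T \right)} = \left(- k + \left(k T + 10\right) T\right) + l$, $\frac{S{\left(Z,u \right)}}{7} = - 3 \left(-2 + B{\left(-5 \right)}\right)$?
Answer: $12054$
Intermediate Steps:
$l = 11$ ($l = 7 + 4 = 11$)
$S{\left(Z,u \right)} = -42$ ($S{\left(Z,u \right)} = 7 \left(- 3 \left(-2 + 4\right)\right) = 7 \left(\left(-3\right) 2\right) = 7 \left(-6\right) = -42$)
$G{\left(k,T \right)} = 11 - k + T \left(10 + T k\right)$ ($G{\left(k,T \right)} = \left(- k + \left(k T + 10\right) T\right) + 11 = \left(- k + \left(T k + 10\right) T\right) + 11 = \left(- k + \left(10 + T k\right) T\right) + 11 = \left(- k + T \left(10 + T k\right)\right) + 11 = 11 - k + T \left(10 + T k\right)$)
$S{\left(8,0 \right)} G{\left(-2,-10 \right)} = - 42 \left(11 - -2 + 10 \left(-10\right) - 2 \left(-10\right)^{2}\right) = - 42 \left(11 + 2 - 100 - 200\right) = \left(-42\right) \left(-287\right) = 12054$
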